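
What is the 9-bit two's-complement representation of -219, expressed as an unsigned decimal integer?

219 in 9 bits: 011011011
Invert: 100100100
Add 1:  100100101 = 293
(Check: 2^9 - 219 = 512 - 219 = 293.)

293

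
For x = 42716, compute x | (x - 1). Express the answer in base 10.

42719

x = 1010011011011100 = 42716
x - 1 = 1010011011011011
OR    = 1010011011011111 = 42719
(x | (x - 1) sets all bits below the lowest set bit.)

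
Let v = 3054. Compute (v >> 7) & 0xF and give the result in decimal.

7

v = 101111101110
Shift right by 7: 10111
Mask low 4 bits: 0111 = 7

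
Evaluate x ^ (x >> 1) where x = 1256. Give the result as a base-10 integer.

1692

x = 10011101000 = 1256
x>>1 = 01001110100
XOR  = 11010011100 = 1692
(x ^ (x >> 1) gives the standard binary-reflected Gray code of x.)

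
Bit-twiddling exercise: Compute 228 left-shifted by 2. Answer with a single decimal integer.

912

228 = 0011100100
shift left by 2 → 1110010000 = 912
(equivalently, 228 × 2^2 = 228 × 4)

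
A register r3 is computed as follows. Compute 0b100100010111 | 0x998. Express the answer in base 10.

2463

a = 100100010111
0x998 = 100110011000
 OR → 100110011111 = 2463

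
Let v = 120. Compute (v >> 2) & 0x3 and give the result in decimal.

v = 001111000
Shift right by 2: 0011110
Mask low 2 bits: 10 = 2

2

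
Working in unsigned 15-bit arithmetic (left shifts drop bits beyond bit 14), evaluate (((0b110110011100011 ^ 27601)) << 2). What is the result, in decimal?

7368

0b110110011100011 = 110110011100011
27601 = 110101111010001
→ ^ → 000011100110010 = 1842
→ << 2 (mod 2^15) → 001110011001000 = 7368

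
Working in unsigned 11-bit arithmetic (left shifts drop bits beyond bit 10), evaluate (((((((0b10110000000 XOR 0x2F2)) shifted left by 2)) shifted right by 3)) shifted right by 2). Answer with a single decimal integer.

0b10110000000 = 10110000000
0x2F2 = 01011110010
→ XOR → 11101110010 = 1906
→ shifted left by 2 (mod 2^11) → 10111001000 = 1480
→ shifted right by 3 → 00010111001 = 185
→ shifted right by 2 → 00000101110 = 46

46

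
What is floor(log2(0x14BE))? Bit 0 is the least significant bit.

0x14BE = 1010010111110
The topmost 1 is at position 12 (since 2^12 = 4096 ≤ 5310 < 8192).

12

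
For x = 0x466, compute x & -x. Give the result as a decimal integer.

2

x = 10001100110 = 1126
-x (two's complement) = …01110011010
AND   = 00000000010 = 2
(x & -x isolates the lowest set bit of x.)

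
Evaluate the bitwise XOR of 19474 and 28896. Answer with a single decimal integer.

19474 = 100110000010010
28896 = 111000011100000
XOR → 011110011110010 = 15602

15602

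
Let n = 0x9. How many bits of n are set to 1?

2

0x9 = 1001
Count the 1s: 1 + 1 = 2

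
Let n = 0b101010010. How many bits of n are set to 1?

4

n = 101010010
Count the 1s: 1 + 1 + 1 + 1 = 4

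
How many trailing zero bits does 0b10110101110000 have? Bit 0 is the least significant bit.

4

0b10110101110000 = 10110101110000
Trailing zeros: 4, so the lowest set bit is bit 4 (value 16).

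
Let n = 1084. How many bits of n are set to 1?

1084 = 10000111100
Count the 1s: 1 + 1 + 1 + 1 + 1 = 5

5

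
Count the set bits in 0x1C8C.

0x1C8C = 1110010001100
Count the 1s: 1 + 1 + 1 + 1 + 1 + 1 = 6

6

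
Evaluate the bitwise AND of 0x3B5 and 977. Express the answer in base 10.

0x3B5 = 1110110101
977 = 1111010001
AND → 1110010001 = 913

913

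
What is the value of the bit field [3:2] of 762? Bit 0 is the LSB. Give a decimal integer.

2

v = 01011111010
Shift right by 2: 010111110
Mask low 2 bits: 10 = 2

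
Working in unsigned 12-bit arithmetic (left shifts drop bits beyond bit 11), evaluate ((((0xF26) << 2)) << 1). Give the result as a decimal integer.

2352

0xF26 = 111100100110
→ << 2 (mod 2^12) → 110010011000 = 3224
→ << 1 (mod 2^12) → 100100110000 = 2352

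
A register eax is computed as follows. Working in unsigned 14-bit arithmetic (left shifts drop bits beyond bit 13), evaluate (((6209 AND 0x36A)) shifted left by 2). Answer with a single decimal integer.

256

6209 = 01100001000001
0x36A = 00001101101010
→ AND → 00000001000000 = 64
→ shifted left by 2 (mod 2^14) → 00000100000000 = 256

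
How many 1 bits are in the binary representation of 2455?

7

2455 = 100110010111
Count the 1s: 1 + 1 + 1 + 1 + 1 + 1 + 1 = 7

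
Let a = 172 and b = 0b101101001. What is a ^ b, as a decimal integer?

172 = 010101100
b = 101101001
XOR → 111000101 = 453

453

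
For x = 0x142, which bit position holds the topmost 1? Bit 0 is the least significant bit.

0x142 = 101000010
The topmost 1 is at position 8 (since 2^8 = 256 ≤ 322 < 512).

8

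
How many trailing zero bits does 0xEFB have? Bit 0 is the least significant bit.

0xEFB = 111011111011
Trailing zeros: 0, so the lowest set bit is bit 0 (value 1).

0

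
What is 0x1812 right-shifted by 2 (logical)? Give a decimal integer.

0x1812 = 1100000010010
shift right by 2 → 0011000000100 = 1540
(equivalently, floor(6162 / 4))

1540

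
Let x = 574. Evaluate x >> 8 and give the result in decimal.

574 = 1000111110
shift right by 8 → 0000000010 = 2
(equivalently, floor(574 / 256))

2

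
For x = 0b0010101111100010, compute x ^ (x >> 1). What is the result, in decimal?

15891

x = 10101111100010 = 11234
x>>1 = 01010111110001
XOR  = 11111000010011 = 15891
(x ^ (x >> 1) gives the standard binary-reflected Gray code of x.)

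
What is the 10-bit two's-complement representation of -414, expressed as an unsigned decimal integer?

414 in 10 bits: 0110011110
Invert: 1001100001
Add 1:  1001100010 = 610
(Check: 2^10 - 414 = 1024 - 414 = 610.)

610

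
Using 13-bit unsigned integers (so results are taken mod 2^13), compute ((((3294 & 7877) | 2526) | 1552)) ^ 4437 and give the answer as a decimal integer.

3294 = 0110011011110
7877 = 1111011000101
→ & → 0110011000100 = 3268
2526 = 0100111011110
→ | → 0110111011110 = 3550
1552 = 0011000010000
→ | → 0111111011110 = 4062
4437 = 1000101010101
→ ^ → 1111010001011 = 7819

7819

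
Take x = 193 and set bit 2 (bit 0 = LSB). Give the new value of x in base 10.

197

x = 00011000001
bit 2 is currently 0; set it via x | (1 << 2) = x | 4
→ 00011000101 = 197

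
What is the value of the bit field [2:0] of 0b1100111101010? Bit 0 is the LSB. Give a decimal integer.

2

v = 1100111101010
Shift right by 0: 1100111101010
Mask low 3 bits: 010 = 2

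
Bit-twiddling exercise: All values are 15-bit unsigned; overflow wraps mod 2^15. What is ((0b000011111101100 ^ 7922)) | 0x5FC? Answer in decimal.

7678

0b000011111101100 = 000011111101100
7922 = 001111011110010
→ ^ → 001100100011110 = 6430
0x5FC = 000010111111100
→ | → 001110111111110 = 7678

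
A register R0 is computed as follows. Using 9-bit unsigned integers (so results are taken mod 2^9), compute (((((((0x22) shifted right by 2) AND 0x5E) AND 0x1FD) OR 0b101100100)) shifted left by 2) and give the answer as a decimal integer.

432

0x22 = 000100010
→ shifted right by 2 → 000001000 = 8
0x5E = 001011110
→ AND → 000001000 = 8
0x1FD = 111111101
→ AND → 000001000 = 8
0b101100100 = 101100100
→ OR → 101101100 = 364
→ shifted left by 2 (mod 2^9) → 110110000 = 432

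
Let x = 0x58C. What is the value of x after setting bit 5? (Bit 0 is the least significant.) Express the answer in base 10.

1452

x = 10110001100
bit 5 is currently 0; set it via x | (1 << 5) = x | 32
→ 10110101100 = 1452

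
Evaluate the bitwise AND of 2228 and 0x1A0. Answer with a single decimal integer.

160

2228 = 100010110100
0x1A0 = 000110100000
AND → 000010100000 = 160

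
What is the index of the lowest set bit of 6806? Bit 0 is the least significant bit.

6806 = 1101010010110
Trailing zeros: 1, so the lowest set bit is bit 1 (value 2).

1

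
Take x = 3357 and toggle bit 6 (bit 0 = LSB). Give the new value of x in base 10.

3421

x = 110100011101
bit 6 is currently 0; toggle it via x ^ (1 << 6) = x ^ 64
→ 110101011101 = 3421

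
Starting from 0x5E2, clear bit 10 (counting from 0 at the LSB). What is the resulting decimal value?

482

x = 10111100010
bit 10 is currently 1; clear it via x & ~(1 << 10) = x & ~1024
→ 00111100010 = 482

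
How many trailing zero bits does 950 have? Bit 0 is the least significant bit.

1

950 = 1110110110
Trailing zeros: 1, so the lowest set bit is bit 1 (value 2).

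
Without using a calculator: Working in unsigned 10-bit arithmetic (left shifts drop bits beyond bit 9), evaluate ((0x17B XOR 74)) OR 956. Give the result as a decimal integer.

0x17B = 0101111011
74 = 0001001010
→ XOR → 0100110001 = 305
956 = 1110111100
→ OR → 1110111101 = 957

957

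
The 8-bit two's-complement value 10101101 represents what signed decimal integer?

pattern = 10101101 (MSB is 1 ⇒ negative)
Invert: 01010010, add 1 → 01010011 = 83, so the value is -83.
(Equivalently: 173 - 2^8 = 173 - 256 = -83.)

-83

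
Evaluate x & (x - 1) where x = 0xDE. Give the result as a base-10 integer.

220

x = 11011110 = 222
x - 1 = 11011101
AND   = 11011100 = 220
(x & (x - 1) clears the lowest set bit of x.)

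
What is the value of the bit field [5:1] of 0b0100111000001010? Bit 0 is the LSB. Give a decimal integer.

5

v = 0100111000001010
Shift right by 1: 010011100000101
Mask low 5 bits: 00101 = 5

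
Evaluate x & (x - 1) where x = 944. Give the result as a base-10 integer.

928

x = 1110110000 = 944
x - 1 = 1110101111
AND   = 1110100000 = 928
(x & (x - 1) clears the lowest set bit of x.)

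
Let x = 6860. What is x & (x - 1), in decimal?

x = 1101011001100 = 6860
x - 1 = 1101011001011
AND   = 1101011001000 = 6856
(x & (x - 1) clears the lowest set bit of x.)

6856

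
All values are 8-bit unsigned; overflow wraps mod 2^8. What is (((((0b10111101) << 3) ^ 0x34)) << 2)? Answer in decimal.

0b10111101 = 10111101
→ << 3 (mod 2^8) → 11101000 = 232
0x34 = 00110100
→ ^ → 11011100 = 220
→ << 2 (mod 2^8) → 01110000 = 112

112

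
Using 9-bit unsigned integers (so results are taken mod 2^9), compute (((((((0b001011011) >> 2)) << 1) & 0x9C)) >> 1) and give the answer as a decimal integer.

0b001011011 = 001011011
→ >> 2 → 000010110 = 22
→ << 1 (mod 2^9) → 000101100 = 44
0x9C = 010011100
→ & → 000001100 = 12
→ >> 1 → 000000110 = 6

6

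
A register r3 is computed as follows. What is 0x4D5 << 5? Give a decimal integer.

0x4D5 = 0000010011010101
shift left by 5 → 1001101010100000 = 39584
(equivalently, 1237 × 2^5 = 1237 × 32)

39584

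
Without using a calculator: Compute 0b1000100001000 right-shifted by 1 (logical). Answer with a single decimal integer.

2180

x = 1000100001000
shift right by 1 → 0100010000100 = 2180
(equivalently, floor(4360 / 2))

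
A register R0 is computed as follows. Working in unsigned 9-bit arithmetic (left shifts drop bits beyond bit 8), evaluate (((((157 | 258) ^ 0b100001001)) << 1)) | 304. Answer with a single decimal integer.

316

157 = 010011101
258 = 100000010
→ | → 110011111 = 415
0b100001001 = 100001001
→ ^ → 010010110 = 150
→ << 1 (mod 2^9) → 100101100 = 300
304 = 100110000
→ | → 100111100 = 316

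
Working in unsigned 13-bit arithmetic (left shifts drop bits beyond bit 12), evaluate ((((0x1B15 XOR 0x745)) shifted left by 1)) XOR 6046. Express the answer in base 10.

0x1B15 = 1101100010101
0x745 = 0011101000101
→ XOR → 1110001010000 = 7248
→ shifted left by 1 (mod 2^13) → 1100010100000 = 6304
6046 = 1011110011110
→ XOR → 0111100111110 = 3902

3902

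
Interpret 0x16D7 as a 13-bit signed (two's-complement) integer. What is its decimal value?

-2345

pattern = 1011011010111 (MSB is 1 ⇒ negative)
Invert: 0100100101000, add 1 → 0100100101001 = 2345, so the value is -2345.
(Equivalently: 5847 - 2^13 = 5847 - 8192 = -2345.)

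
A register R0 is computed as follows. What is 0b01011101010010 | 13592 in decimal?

a = 01011101010010
13592 = 11010100011000
 OR → 11011101011010 = 14170

14170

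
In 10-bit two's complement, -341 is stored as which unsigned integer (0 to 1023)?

341 in 10 bits: 0101010101
Invert: 1010101010
Add 1:  1010101011 = 683
(Check: 2^10 - 341 = 1024 - 341 = 683.)

683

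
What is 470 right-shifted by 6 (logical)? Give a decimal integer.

470 = 111010110
shift right by 6 → 000000111 = 7
(equivalently, floor(470 / 64))

7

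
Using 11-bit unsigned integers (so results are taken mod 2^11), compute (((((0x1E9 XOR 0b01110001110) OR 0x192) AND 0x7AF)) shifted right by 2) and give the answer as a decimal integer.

233

0x1E9 = 00111101001
0b01110001110 = 01110001110
→ XOR → 01001100111 = 615
0x192 = 00110010010
→ OR → 01111110111 = 1015
0x7AF = 11110101111
→ AND → 01110100111 = 935
→ shifted right by 2 → 00011101001 = 233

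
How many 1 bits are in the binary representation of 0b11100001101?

6

n = 11100001101
Count the 1s: 1 + 1 + 1 + 1 + 1 + 1 = 6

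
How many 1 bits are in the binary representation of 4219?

4219 = 1000001111011
Count the 1s: 1 + 1 + 1 + 1 + 1 + 1 + 1 = 7

7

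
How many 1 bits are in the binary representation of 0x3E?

0x3E = 111110
Count the 1s: 1 + 1 + 1 + 1 + 1 = 5

5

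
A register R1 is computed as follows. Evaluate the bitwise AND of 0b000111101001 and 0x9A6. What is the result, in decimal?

416

a = 000111101001
0x9A6 = 100110100110
AND → 000110100000 = 416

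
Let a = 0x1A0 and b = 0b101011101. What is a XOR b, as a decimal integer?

0x1A0 = 110100000
b = 101011101
XOR → 011111101 = 253

253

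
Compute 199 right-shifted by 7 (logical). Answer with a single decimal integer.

1

199 = 11000111
shift right by 7 → 00000001 = 1
(equivalently, floor(199 / 128))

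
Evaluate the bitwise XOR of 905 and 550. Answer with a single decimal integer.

905 = 1110001001
550 = 1000100110
XOR → 0110101111 = 431

431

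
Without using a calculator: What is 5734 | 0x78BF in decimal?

5734 = 001011001100110
0x78BF = 111100010111111
 OR → 111111011111111 = 32511

32511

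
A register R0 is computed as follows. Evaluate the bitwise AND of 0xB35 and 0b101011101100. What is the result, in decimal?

0xB35 = 101100110101
b = 101011101100
AND → 101000100100 = 2596

2596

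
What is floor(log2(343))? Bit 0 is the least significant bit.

8

343 = 101010111
The topmost 1 is at position 8 (since 2^8 = 256 ≤ 343 < 512).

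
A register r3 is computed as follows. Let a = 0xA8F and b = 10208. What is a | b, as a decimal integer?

12271

0xA8F = 00101010001111
10208 = 10011111100000
 OR → 10111111101111 = 12271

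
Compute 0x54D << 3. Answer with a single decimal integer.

0x54D = 00010101001101
shift left by 3 → 10101001101000 = 10856
(equivalently, 1357 × 2^3 = 1357 × 8)

10856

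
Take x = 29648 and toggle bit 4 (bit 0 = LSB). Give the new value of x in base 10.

29632

x = 111001111010000
bit 4 is currently 1; toggle it via x ^ (1 << 4) = x ^ 16
→ 111001111000000 = 29632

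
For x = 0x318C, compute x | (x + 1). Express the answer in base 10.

x = 11000110001100 = 12684
x + 1 = 11000110001101
OR    = 11000110001101 = 12685
(x | (x + 1) sets the lowest cleared bit.)

12685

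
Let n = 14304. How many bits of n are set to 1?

14304 = 11011111100000
Count the 1s: 1 + 1 + 1 + 1 + 1 + 1 + 1 + 1 = 8

8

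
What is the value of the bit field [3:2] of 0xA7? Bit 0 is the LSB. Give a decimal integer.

v = 010100111
Shift right by 2: 0101001
Mask low 2 bits: 01 = 1

1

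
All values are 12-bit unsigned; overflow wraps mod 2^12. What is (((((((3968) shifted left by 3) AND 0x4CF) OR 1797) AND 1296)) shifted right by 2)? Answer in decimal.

320

3968 = 111110000000
→ shifted left by 3 (mod 2^12) → 110000000000 = 3072
0x4CF = 010011001111
→ AND → 010000000000 = 1024
1797 = 011100000101
→ OR → 011100000101 = 1797
1296 = 010100010000
→ AND → 010100000000 = 1280
→ shifted right by 2 → 000101000000 = 320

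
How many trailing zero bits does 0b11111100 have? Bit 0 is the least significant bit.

0b11111100 = 11111100
Trailing zeros: 2, so the lowest set bit is bit 2 (value 4).

2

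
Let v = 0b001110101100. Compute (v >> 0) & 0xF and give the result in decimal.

12

v = 001110101100
Shift right by 0: 001110101100
Mask low 4 bits: 1100 = 12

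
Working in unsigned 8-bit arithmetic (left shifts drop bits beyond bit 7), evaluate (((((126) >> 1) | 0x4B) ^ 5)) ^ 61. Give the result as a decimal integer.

71

126 = 01111110
→ >> 1 → 00111111 = 63
0x4B = 01001011
→ | → 01111111 = 127
5 = 00000101
→ ^ → 01111010 = 122
61 = 00111101
→ ^ → 01000111 = 71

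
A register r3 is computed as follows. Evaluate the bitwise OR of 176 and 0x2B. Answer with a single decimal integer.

176 = 10110000
0x2B = 00101011
 OR → 10111011 = 187

187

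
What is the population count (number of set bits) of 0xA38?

0xA38 = 101000111000
Count the 1s: 1 + 1 + 1 + 1 + 1 = 5

5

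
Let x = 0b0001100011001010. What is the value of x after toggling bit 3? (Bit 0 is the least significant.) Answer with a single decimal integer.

x = 0001100011001010
bit 3 is currently 1; toggle it via x ^ (1 << 3) = x ^ 8
→ 0001100011000010 = 6338

6338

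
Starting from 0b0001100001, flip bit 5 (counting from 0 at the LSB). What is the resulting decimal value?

x = 0001100001
bit 5 is currently 1; toggle it via x ^ (1 << 5) = x ^ 32
→ 0001000001 = 65

65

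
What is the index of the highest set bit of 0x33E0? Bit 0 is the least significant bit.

13

0x33E0 = 11001111100000
The topmost 1 is at position 13 (since 2^13 = 8192 ≤ 13280 < 16384).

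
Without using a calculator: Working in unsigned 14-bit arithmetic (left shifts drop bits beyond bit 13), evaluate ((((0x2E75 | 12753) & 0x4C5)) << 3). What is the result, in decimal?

0x2E75 = 10111001110101
12753 = 11000111010001
→ | → 11111111110101 = 16373
0x4C5 = 00010011000101
→ & → 00010011000101 = 1221
→ << 3 (mod 2^14) → 10011000101000 = 9768

9768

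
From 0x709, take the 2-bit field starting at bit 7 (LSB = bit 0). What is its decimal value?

2

v = 11100001001
Shift right by 7: 1110
Mask low 2 bits: 10 = 2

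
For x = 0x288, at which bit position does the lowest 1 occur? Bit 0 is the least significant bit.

0x288 = 1010001000
Trailing zeros: 3, so the lowest set bit is bit 3 (value 8).

3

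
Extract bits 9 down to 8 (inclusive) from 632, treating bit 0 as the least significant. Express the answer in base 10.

v = 01001111000
Shift right by 8: 010
Mask low 2 bits: 10 = 2

2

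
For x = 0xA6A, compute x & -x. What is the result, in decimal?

x = 101001101010 = 2666
-x (two's complement) = …010110010110
AND   = 000000000010 = 2
(x & -x isolates the lowest set bit of x.)

2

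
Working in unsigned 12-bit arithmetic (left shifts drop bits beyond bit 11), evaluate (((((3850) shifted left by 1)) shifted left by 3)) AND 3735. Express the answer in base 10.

128

3850 = 111100001010
→ shifted left by 1 (mod 2^12) → 111000010100 = 3604
→ shifted left by 3 (mod 2^12) → 000010100000 = 160
3735 = 111010010111
→ AND → 000010000000 = 128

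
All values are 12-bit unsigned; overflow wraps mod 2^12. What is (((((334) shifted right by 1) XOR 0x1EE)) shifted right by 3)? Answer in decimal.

41

334 = 000101001110
→ shifted right by 1 → 000010100111 = 167
0x1EE = 000111101110
→ XOR → 000101001001 = 329
→ shifted right by 3 → 000000101001 = 41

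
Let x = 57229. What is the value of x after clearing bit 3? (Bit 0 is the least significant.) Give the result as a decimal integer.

x = 1101111110001101
bit 3 is currently 1; clear it via x & ~(1 << 3) = x & ~8
→ 1101111110000101 = 57221

57221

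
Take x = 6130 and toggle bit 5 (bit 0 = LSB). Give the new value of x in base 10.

6098

x = 1011111110010
bit 5 is currently 1; toggle it via x ^ (1 << 5) = x ^ 32
→ 1011111010010 = 6098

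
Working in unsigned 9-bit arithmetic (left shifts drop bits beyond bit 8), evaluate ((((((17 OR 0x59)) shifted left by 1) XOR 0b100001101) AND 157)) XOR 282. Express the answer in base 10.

17 = 000010001
0x59 = 001011001
→ OR → 001011001 = 89
→ shifted left by 1 (mod 2^9) → 010110010 = 178
0b100001101 = 100001101
→ XOR → 110111111 = 447
157 = 010011101
→ AND → 010011101 = 157
282 = 100011010
→ XOR → 110000111 = 391

391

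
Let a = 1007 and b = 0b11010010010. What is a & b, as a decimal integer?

642

1007 = 01111101111
b = 11010010010
AND → 01010000010 = 642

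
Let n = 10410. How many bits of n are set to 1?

10410 = 10100010101010
Count the 1s: 1 + 1 + 1 + 1 + 1 + 1 = 6

6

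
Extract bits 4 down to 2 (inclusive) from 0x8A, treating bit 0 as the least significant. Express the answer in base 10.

2

v = 010001010
Shift right by 2: 0100010
Mask low 3 bits: 010 = 2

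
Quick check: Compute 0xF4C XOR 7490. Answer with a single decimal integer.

4622

0xF4C = 0111101001100
7490 = 1110101000010
XOR → 1001000001110 = 4622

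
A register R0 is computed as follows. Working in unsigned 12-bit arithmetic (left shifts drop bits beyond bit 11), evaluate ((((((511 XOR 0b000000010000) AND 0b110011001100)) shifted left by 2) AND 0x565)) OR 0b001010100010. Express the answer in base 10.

511 = 000111111111
0b000000010000 = 000000010000
→ XOR → 000111101111 = 495
0b110011001100 = 110011001100
→ AND → 000011001100 = 204
→ shifted left by 2 (mod 2^12) → 001100110000 = 816
0x565 = 010101100101
→ AND → 000100100000 = 288
0b001010100010 = 001010100010
→ OR → 001110100010 = 930

930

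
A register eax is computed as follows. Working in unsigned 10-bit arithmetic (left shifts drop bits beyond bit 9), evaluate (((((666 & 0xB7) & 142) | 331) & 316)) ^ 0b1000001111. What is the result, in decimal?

666 = 1010011010
0xB7 = 0010110111
→ & → 0010010010 = 146
142 = 0010001110
→ & → 0010000010 = 130
331 = 0101001011
→ | → 0111001011 = 459
316 = 0100111100
→ & → 0100001000 = 264
0b1000001111 = 1000001111
→ ^ → 1100000111 = 775

775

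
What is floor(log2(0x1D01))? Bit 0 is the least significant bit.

12

0x1D01 = 1110100000001
The topmost 1 is at position 12 (since 2^12 = 4096 ≤ 7425 < 8192).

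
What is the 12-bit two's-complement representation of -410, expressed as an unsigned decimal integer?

3686

410 in 12 bits: 000110011010
Invert: 111001100101
Add 1:  111001100110 = 3686
(Check: 2^12 - 410 = 4096 - 410 = 3686.)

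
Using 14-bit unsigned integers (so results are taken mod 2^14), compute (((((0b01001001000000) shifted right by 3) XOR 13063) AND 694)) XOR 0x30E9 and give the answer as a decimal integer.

12527

0b01001001000000 = 01001001000000
→ shifted right by 3 → 00001001001000 = 584
13063 = 11001100000111
→ XOR → 11000101001111 = 12623
694 = 00001010110110
→ AND → 00000000000110 = 6
0x30E9 = 11000011101001
→ XOR → 11000011101111 = 12527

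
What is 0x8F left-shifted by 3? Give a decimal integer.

1144

0x8F = 00010001111
shift left by 3 → 10001111000 = 1144
(equivalently, 143 × 2^3 = 143 × 8)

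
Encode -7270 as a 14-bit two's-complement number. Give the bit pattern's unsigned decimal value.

9114

7270 in 14 bits: 01110001100110
Invert: 10001110011001
Add 1:  10001110011010 = 9114
(Check: 2^14 - 7270 = 16384 - 7270 = 9114.)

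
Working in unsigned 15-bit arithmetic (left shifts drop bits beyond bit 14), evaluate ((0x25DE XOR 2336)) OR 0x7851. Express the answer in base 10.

0x25DE = 010010111011110
2336 = 000100100100000
→ XOR → 010110011111110 = 11518
0x7851 = 111100001010001
→ OR → 111110011111111 = 31999

31999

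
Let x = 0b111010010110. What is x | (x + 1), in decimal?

x = 111010010110 = 3734
x + 1 = 111010010111
OR    = 111010010111 = 3735
(x | (x + 1) sets the lowest cleared bit.)

3735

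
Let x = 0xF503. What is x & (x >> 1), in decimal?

28673

x = 1111010100000011 = 62723
x>>1 = 0111101010000001
AND  = 0111000000000001 = 28673
(x & (x >> 1) has a 1 wherever x has two consecutive 1 bits.)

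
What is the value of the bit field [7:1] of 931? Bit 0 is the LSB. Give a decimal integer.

81

v = 1110100011
Shift right by 1: 111010001
Mask low 7 bits: 1010001 = 81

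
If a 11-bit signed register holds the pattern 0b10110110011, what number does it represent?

-589

pattern = 10110110011 (MSB is 1 ⇒ negative)
Invert: 01001001100, add 1 → 01001001101 = 589, so the value is -589.
(Equivalently: 1459 - 2^11 = 1459 - 2048 = -589.)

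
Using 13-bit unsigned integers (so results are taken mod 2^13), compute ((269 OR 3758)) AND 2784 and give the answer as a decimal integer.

269 = 0000100001101
3758 = 0111010101110
→ OR → 0111110101111 = 4015
2784 = 0101011100000
→ AND → 0101010100000 = 2720

2720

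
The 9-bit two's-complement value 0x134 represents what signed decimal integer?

-204

pattern = 100110100 (MSB is 1 ⇒ negative)
Invert: 011001011, add 1 → 011001100 = 204, so the value is -204.
(Equivalently: 308 - 2^9 = 308 - 512 = -204.)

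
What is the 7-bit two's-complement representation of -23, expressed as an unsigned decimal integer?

23 in 7 bits: 0010111
Invert: 1101000
Add 1:  1101001 = 105
(Check: 2^7 - 23 = 128 - 23 = 105.)

105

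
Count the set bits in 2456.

2456 = 100110011000
Count the 1s: 1 + 1 + 1 + 1 + 1 = 5

5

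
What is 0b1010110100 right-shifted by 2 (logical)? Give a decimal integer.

173

x = 1010110100
shift right by 2 → 0010101101 = 173
(equivalently, floor(692 / 4))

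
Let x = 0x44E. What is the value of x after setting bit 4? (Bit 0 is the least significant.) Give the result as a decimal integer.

1118

x = 0000010001001110
bit 4 is currently 0; set it via x | (1 << 4) = x | 16
→ 0000010001011110 = 1118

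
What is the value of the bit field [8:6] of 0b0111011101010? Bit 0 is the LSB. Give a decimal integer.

3

v = 0111011101010
Shift right by 6: 0111011
Mask low 3 bits: 011 = 3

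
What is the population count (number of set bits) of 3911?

8

3911 = 111101000111
Count the 1s: 1 + 1 + 1 + 1 + 1 + 1 + 1 + 1 = 8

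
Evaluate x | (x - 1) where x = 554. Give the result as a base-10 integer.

555

x = 1000101010 = 554
x - 1 = 1000101001
OR    = 1000101011 = 555
(x | (x - 1) sets all bits below the lowest set bit.)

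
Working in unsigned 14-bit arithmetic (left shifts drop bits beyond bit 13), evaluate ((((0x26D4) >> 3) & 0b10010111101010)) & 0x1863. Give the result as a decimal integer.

0x26D4 = 10011011010100
→ >> 3 → 00010011011010 = 1242
0b10010111101010 = 10010111101010
→ & → 00010011001010 = 1226
0x1863 = 01100001100011
→ & → 00000001000010 = 66

66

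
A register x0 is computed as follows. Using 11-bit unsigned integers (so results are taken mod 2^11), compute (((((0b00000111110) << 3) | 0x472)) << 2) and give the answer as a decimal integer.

0b00000111110 = 00000111110
→ << 3 (mod 2^11) → 00111110000 = 496
0x472 = 10001110010
→ | → 10111110010 = 1522
→ << 2 (mod 2^11) → 11111001000 = 1992

1992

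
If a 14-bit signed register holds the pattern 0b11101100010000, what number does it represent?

-1264

pattern = 11101100010000 (MSB is 1 ⇒ negative)
Invert: 00010011101111, add 1 → 00010011110000 = 1264, so the value is -1264.
(Equivalently: 15120 - 2^14 = 15120 - 16384 = -1264.)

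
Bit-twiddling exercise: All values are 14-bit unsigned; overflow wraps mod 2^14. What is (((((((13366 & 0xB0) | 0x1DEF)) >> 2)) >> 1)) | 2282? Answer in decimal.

3071

13366 = 11010000110110
0xB0 = 00000010110000
→ & → 00000000110000 = 48
0x1DEF = 01110111101111
→ | → 01110111111111 = 7679
→ >> 2 → 00011101111111 = 1919
→ >> 1 → 00001110111111 = 959
2282 = 00100011101010
→ | → 00101111111111 = 3071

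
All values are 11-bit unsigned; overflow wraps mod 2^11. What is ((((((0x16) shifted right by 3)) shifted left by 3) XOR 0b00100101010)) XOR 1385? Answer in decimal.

0x16 = 00000010110
→ shifted right by 3 → 00000000010 = 2
→ shifted left by 3 (mod 2^11) → 00000010000 = 16
0b00100101010 = 00100101010
→ XOR → 00100111010 = 314
1385 = 10101101001
→ XOR → 10001010011 = 1107

1107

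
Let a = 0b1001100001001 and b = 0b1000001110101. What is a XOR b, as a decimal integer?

892

a = 1001100001001
b = 1000001110101
XOR → 0001101111100 = 892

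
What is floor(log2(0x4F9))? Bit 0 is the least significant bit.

10

0x4F9 = 10011111001
The topmost 1 is at position 10 (since 2^10 = 1024 ≤ 1273 < 2048).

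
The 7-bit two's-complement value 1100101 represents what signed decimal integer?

pattern = 1100101 (MSB is 1 ⇒ negative)
Invert: 0011010, add 1 → 0011011 = 27, so the value is -27.
(Equivalently: 101 - 2^7 = 101 - 128 = -27.)

-27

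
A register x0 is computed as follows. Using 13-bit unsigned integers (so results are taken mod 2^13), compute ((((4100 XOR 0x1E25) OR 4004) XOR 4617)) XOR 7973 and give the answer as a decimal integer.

4100 = 1000000000100
0x1E25 = 1111000100101
→ XOR → 0111000100001 = 3617
4004 = 0111110100100
→ OR → 0111110100101 = 4005
4617 = 1001000001001
→ XOR → 1110110101100 = 7596
7973 = 1111100100101
→ XOR → 0001010001001 = 649

649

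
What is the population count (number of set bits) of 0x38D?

0x38D = 1110001101
Count the 1s: 1 + 1 + 1 + 1 + 1 + 1 = 6

6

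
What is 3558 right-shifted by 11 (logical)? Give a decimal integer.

1

3558 = 110111100110
shift right by 11 → 000000000001 = 1
(equivalently, floor(3558 / 2048))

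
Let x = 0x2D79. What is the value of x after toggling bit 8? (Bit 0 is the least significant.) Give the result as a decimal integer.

11385

x = 10110101111001
bit 8 is currently 1; toggle it via x ^ (1 << 8) = x ^ 256
→ 10110001111001 = 11385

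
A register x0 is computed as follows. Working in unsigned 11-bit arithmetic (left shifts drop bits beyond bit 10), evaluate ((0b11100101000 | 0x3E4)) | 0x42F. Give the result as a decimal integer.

2031

0b11100101000 = 11100101000
0x3E4 = 01111100100
→ | → 11111101100 = 2028
0x42F = 10000101111
→ | → 11111101111 = 2031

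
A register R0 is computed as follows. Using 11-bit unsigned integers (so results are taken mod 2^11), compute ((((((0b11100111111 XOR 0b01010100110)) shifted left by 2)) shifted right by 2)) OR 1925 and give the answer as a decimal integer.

0b11100111111 = 11100111111
0b01010100110 = 01010100110
→ XOR → 10110011001 = 1433
→ shifted left by 2 (mod 2^11) → 11001100100 = 1636
→ shifted right by 2 → 00110011001 = 409
1925 = 11110000101
→ OR → 11110011101 = 1949

1949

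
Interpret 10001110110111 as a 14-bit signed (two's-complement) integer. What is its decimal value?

pattern = 10001110110111 (MSB is 1 ⇒ negative)
Invert: 01110001001000, add 1 → 01110001001001 = 7241, so the value is -7241.
(Equivalently: 9143 - 2^14 = 9143 - 16384 = -7241.)

-7241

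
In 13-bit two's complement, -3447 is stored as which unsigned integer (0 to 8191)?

4745

3447 in 13 bits: 0110101110111
Invert: 1001010001000
Add 1:  1001010001001 = 4745
(Check: 2^13 - 3447 = 8192 - 3447 = 4745.)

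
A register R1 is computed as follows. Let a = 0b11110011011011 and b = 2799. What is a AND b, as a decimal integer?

2251

a = 11110011011011
2799 = 00101011101111
AND → 00100011001011 = 2251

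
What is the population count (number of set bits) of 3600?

4

3600 = 111000010000
Count the 1s: 1 + 1 + 1 + 1 = 4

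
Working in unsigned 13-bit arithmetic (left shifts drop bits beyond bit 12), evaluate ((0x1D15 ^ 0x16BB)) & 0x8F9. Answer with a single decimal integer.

2216

0x1D15 = 1110100010101
0x16BB = 1011010111011
→ ^ → 0101110101110 = 2990
0x8F9 = 0100011111001
→ & → 0100010101000 = 2216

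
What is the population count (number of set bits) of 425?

425 = 110101001
Count the 1s: 1 + 1 + 1 + 1 + 1 = 5

5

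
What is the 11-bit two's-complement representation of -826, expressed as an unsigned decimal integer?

1222

826 in 11 bits: 01100111010
Invert: 10011000101
Add 1:  10011000110 = 1222
(Check: 2^11 - 826 = 2048 - 826 = 1222.)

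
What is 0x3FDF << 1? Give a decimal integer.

0x3FDF = 011111111011111
shift left by 1 → 111111110111110 = 32702
(equivalently, 16351 × 2^1 = 16351 × 2)

32702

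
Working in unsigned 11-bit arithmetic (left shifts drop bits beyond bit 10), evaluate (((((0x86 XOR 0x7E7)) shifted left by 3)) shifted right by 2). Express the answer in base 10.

0x86 = 00010000110
0x7E7 = 11111100111
→ XOR → 11101100001 = 1889
→ shifted left by 3 (mod 2^11) → 01100001000 = 776
→ shifted right by 2 → 00011000010 = 194

194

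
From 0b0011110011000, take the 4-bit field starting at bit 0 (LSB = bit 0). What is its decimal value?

8

v = 0011110011000
Shift right by 0: 0011110011000
Mask low 4 bits: 1000 = 8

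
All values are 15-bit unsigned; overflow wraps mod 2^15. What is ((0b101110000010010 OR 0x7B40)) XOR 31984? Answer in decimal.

0b101110000010010 = 101110000010010
0x7B40 = 111101101000000
→ OR → 111111101010010 = 32594
31984 = 111110011110000
→ XOR → 000001110100010 = 930

930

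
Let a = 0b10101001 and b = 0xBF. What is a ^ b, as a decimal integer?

a = 10101001
0xBF = 10111111
XOR → 00010110 = 22

22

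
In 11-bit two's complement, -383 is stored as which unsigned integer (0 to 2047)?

1665

383 in 11 bits: 00101111111
Invert: 11010000000
Add 1:  11010000001 = 1665
(Check: 2^11 - 383 = 2048 - 383 = 1665.)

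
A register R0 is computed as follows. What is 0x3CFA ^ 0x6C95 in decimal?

0x3CFA = 011110011111010
0x6C95 = 110110010010101
XOR → 101000001101111 = 20591

20591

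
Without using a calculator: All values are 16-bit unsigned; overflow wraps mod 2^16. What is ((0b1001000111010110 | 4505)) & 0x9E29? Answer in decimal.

0b1001000111010110 = 1001000111010110
4505 = 0001000110011001
→ | → 1001000111011111 = 37343
0x9E29 = 1001111000101001
→ & → 1001000000001001 = 36873

36873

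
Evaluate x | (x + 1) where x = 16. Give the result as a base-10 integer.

17

x = 10000 = 16
x + 1 = 10001
OR    = 10001 = 17
(x | (x + 1) sets the lowest cleared bit.)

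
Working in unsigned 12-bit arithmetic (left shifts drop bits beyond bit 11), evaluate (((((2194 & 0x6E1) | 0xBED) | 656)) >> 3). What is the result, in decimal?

2194 = 100010010010
0x6E1 = 011011100001
→ & → 000010000000 = 128
0xBED = 101111101101
→ | → 101111101101 = 3053
656 = 001010010000
→ | → 101111111101 = 3069
→ >> 3 → 000101111111 = 383

383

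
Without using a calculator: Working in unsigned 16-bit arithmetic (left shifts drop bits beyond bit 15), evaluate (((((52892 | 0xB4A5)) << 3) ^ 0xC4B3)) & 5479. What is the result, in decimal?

52892 = 1100111010011100
0xB4A5 = 1011010010100101
→ | → 1111111010111101 = 65213
→ << 3 (mod 2^16) → 1111010111101000 = 62952
0xC4B3 = 1100010010110011
→ ^ → 0011000101011011 = 12635
5479 = 0001010101100111
→ & → 0001000101000011 = 4419

4419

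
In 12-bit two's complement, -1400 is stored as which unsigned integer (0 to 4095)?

1400 in 12 bits: 010101111000
Invert: 101010000111
Add 1:  101010001000 = 2696
(Check: 2^12 - 1400 = 4096 - 1400 = 2696.)

2696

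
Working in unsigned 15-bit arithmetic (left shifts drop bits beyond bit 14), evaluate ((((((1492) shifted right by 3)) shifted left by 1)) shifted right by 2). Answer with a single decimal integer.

1492 = 000010111010100
→ shifted right by 3 → 000000010111010 = 186
→ shifted left by 1 (mod 2^15) → 000000101110100 = 372
→ shifted right by 2 → 000000001011101 = 93

93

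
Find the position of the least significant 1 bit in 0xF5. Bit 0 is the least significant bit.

0xF5 = 11110101
Trailing zeros: 0, so the lowest set bit is bit 0 (value 1).

0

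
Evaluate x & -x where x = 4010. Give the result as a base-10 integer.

x = 111110101010 = 4010
-x (two's complement) = …000001010110
AND   = 000000000010 = 2
(x & -x isolates the lowest set bit of x.)

2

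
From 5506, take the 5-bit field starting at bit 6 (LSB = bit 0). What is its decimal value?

v = 01010110000010
Shift right by 6: 01010110
Mask low 5 bits: 10110 = 22

22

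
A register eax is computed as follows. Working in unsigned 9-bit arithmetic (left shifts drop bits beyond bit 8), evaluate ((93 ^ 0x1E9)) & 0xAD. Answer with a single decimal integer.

93 = 001011101
0x1E9 = 111101001
→ ^ → 110110100 = 436
0xAD = 010101101
→ & → 010100100 = 164

164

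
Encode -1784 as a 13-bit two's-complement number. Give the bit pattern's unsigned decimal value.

6408

1784 in 13 bits: 0011011111000
Invert: 1100100000111
Add 1:  1100100001000 = 6408
(Check: 2^13 - 1784 = 8192 - 1784 = 6408.)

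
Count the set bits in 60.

4

60 = 111100
Count the 1s: 1 + 1 + 1 + 1 = 4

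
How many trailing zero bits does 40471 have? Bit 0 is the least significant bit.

40471 = 1001111000010111
Trailing zeros: 0, so the lowest set bit is bit 0 (value 1).

0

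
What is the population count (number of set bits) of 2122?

2122 = 100001001010
Count the 1s: 1 + 1 + 1 + 1 = 4

4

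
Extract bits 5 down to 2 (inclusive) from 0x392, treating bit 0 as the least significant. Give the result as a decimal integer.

4

v = 001110010010
Shift right by 2: 0011100100
Mask low 4 bits: 0100 = 4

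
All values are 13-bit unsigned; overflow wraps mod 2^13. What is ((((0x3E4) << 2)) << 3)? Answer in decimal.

0x3E4 = 0001111100100
→ << 2 (mod 2^13) → 0111110010000 = 3984
→ << 3 (mod 2^13) → 1110010000000 = 7296

7296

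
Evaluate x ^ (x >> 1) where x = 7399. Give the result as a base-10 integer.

4756

x = 1110011100111 = 7399
x>>1 = 0111001110011
XOR  = 1001010010100 = 4756
(x ^ (x >> 1) gives the standard binary-reflected Gray code of x.)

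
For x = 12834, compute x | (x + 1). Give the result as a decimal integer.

12835

x = 11001000100010 = 12834
x + 1 = 11001000100011
OR    = 11001000100011 = 12835
(x | (x + 1) sets the lowest cleared bit.)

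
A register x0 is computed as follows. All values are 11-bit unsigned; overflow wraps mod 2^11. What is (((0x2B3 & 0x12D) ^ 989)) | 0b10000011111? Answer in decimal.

0x2B3 = 01010110011
0x12D = 00100101101
→ & → 00000100001 = 33
989 = 01111011101
→ ^ → 01111111100 = 1020
0b10000011111 = 10000011111
→ | → 11111111111 = 2047

2047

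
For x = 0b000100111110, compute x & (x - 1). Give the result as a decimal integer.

x = 100111110 = 318
x - 1 = 100111101
AND   = 100111100 = 316
(x & (x - 1) clears the lowest set bit of x.)

316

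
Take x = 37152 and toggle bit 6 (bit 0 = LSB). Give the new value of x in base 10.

x = 1001000100100000
bit 6 is currently 0; toggle it via x ^ (1 << 6) = x ^ 64
→ 1001000101100000 = 37216

37216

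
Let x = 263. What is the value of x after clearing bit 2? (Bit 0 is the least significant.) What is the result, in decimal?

259

x = 100000111
bit 2 is currently 1; clear it via x & ~(1 << 2) = x & ~4
→ 100000011 = 259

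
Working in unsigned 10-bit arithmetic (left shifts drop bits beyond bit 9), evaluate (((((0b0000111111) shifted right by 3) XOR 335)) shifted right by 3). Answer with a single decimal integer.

0b0000111111 = 0000111111
→ shifted right by 3 → 0000000111 = 7
335 = 0101001111
→ XOR → 0101001000 = 328
→ shifted right by 3 → 0000101001 = 41

41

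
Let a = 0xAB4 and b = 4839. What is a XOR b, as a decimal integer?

6227

0xAB4 = 0101010110100
4839 = 1001011100111
XOR → 1100001010011 = 6227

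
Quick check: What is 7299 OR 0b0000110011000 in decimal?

7299 = 1110010000011
b = 0000110011000
 OR → 1110110011011 = 7579

7579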